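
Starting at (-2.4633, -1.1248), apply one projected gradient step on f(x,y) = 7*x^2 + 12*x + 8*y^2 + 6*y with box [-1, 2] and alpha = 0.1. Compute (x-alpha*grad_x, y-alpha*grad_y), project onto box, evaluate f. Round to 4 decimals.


Step 1: Compute gradient at (-2.4633, -1.1248).
grad_x = 2*7*-2.4633 + 12 = -22.4862
grad_y = 2*8*-1.1248 + 6 = -11.9968
Step 2: Gradient step.
x_raw = -2.4633 - 0.1*-22.4862 = -0.2147
y_raw = -1.1248 - 0.1*-11.9968 = 0.0749
Step 3: Project onto [-1, 2].
x_proj = clip(-0.2147) = -0.2147
y_proj = clip(0.0749) = 0.0749
Step 4: Evaluate f.
f(-0.2147, 0.0749) = -1.7594


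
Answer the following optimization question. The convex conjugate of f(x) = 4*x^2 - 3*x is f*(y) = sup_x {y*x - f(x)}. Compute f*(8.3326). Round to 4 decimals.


f*(y) = sup_x {y*x - a*x^2 - b*x} = sup_x {(y-b)*x - a*x^2}
FOC: (y - b) - 2a*x = 0 => x* = (y - b)/(2a)
x* = (8.3326 + 3)/(2*4) = 1.4166
f*(8.3326) = (y-b)^2/(4a) = (8.3326 + 3)^2/(4*4)
= 128.4278/16 = 8.0267


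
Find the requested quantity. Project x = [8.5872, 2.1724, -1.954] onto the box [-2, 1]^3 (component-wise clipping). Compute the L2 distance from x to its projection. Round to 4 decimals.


Project each component onto [-2, 1].
clip(8.5872) = 1.0, clip(2.1724) = 1.0, clip(-1.954) = -1.954
Projection = [1.0, 1.0, -1.954]
Squared diffs: [57.5656, 1.3745, 0.0]
Distance = sqrt(58.9401) = 7.6772


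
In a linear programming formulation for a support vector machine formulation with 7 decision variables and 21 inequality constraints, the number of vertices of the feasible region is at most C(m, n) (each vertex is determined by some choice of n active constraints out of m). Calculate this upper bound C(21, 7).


Each vertex corresponds to some choice of n active constraints out of m, so the number of vertices is at most C(m, n) = m! / (n!(m-n)!).
m = 21, n = 7
Numerator: 21 * 20 * 19 * 18 * 17 * 16 * 15
Denominator: 7! = 5040
C(21, 7) = 116280


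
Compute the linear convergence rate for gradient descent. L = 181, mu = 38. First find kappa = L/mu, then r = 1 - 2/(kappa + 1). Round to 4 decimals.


Step 1: Compute the condition number.
kappa = L/mu = 181/38 = 4.7632
Step 2: Compute the convergence rate.
r = 1 - 2/(kappa + 1) = 1 - 2*mu/(L + mu) = (L - mu)/(L + mu) = 143/219 = 0.653


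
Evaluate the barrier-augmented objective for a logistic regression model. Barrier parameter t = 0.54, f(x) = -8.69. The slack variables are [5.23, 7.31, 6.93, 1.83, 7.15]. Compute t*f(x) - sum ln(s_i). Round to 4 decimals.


Step 1: Compute log-barrier.
ln values: [1.6544, 1.9892, 1.9359, 0.6043, 1.9671]
phi = -(1.6544 + 1.9892 + 1.9359 + 0.6043 + 1.9671) = -8.1509
Step 2: Compute augmented objective.
t*f(x) = 0.54*-8.69 = -4.6926
Total = -4.6926 - 8.1509 = -12.8435


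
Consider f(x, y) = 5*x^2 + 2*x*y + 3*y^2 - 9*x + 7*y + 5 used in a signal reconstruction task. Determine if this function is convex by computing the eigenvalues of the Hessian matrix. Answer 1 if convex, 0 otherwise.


The Hessian of f(x,y) = 5*x^2 + 2*x*y + 3*y^2 - 9*x + 7*y + 5 is:
H = [[10, 2], [2, 6]]
Trace = 10 + 6 = 16
Determinant = 10*6 - (2)^2 = 56
Discriminant = (16)^2 - 4*56 = 32.0
Eigenvalues: lambda_1 = 5.1716, lambda_2 = 10.8284
The function is convex.

1


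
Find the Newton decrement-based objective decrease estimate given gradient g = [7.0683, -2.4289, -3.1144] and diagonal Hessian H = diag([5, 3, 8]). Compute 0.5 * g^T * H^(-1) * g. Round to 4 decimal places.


Step 1: H is diagonal, so H^(-1) * g = [1.4137, -0.8096, -0.3893].
Step 2: g^T H^(-1) g = sum_i g_i^2 / H_ii
  = (7.0683)^2/5 + (-2.4289)^2/3 + (-3.1144)^2/8
  = 9.9922 + 1.9665 + 1.2124 = 13.1711
Step 3: Objective decrease = 0.5 * g^T H^(-1) g = 6.5856


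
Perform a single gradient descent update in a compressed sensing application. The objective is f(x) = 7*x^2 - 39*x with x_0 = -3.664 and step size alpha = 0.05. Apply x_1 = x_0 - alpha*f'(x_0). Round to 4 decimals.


We compute the gradient at x_0 and apply the update.
f'(x) = 14*x - 39
f'(-3.664) = 14*-3.664 - 39 = -90.296
x_1 = -3.664 - 0.05*-90.296 = 0.8508


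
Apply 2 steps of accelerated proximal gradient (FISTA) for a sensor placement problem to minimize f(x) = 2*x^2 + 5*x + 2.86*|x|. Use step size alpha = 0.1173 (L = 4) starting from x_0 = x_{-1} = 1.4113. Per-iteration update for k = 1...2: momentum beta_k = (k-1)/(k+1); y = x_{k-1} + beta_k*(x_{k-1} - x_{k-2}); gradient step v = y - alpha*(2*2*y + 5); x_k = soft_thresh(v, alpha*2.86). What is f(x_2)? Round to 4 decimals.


FISTA on f(x) = 2*x^2 + 5*x + 2.86*|x|
L = 4, alpha = 0.1173
Iteration 1: beta = 0.0, y = 1.4113 + 0.0*(1.4113 - 1.4113) = 1.4113
  grad(y) = 10.6452, v = y - alpha*grad = 0.1626
  prox(v) = soft_thresh(0.1626, 0.3355) = 0.0
Iteration 2: beta = 0.3333, y = 0.0 + 0.3333*(0.0 - 1.4113) = -0.4704
  grad(y) = 3.1183, v = y - alpha*grad = -0.8362
  prox(v) = soft_thresh(-0.8362, 0.3355) = -0.5007
f(x_2) = 2*(-0.5007)^2 + 5*(-0.5007) + 2.86*|-0.5007| = -0.5701


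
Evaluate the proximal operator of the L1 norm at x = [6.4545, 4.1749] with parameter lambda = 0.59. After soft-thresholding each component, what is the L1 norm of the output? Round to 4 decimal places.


Soft-thresholding with lambda = 0.59:
prox(6.4545) = sign(6.4545)*max(|6.4545| - 0.59, 0) = 5.8645
prox(4.1749) = sign(4.1749)*max(|4.1749| - 0.59, 0) = 3.5849
prox(x) = [5.8645, 3.5849]
||prox(x)||_1 = 5.8645 + 3.5849 = 9.4494


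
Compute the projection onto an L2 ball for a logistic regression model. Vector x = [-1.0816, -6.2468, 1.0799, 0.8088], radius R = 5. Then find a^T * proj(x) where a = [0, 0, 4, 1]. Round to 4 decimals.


Step 1: Compute ||x|| (intermediates to 6 decimals).
||x|| = sqrt((-1.0816)^2 + (-6.2468)^2 + 1.0799^2 + 0.8088^2) = 6.481721
Step 2: Project.
Since ||x|| > R, scale = R/||x|| = 5/6.481721 = 0.7714, proj(x) = scale * x
proj(x) = [-0.834346, -4.818782, 0.833035, 0.623908]
Step 3: Dot product.
a^T * proj(x) = 0*(-0.834346) + 0*(-4.818782) + 4*0.833035 + 1*0.623908 = 3.956


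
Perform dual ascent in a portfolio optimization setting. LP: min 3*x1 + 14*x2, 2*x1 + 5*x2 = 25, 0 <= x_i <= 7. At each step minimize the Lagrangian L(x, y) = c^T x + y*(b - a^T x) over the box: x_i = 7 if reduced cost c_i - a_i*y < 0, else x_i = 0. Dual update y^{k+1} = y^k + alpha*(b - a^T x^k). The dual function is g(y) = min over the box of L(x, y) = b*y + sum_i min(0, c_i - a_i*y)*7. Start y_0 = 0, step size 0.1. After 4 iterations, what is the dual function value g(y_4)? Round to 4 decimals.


Dual ascent for LP: min 3*x1 + 14*x2, 2*x1 + 5*x2 = 25, 0 <= x_i <= 7
Step 1: y^k = 0.0, reduced costs: (3.0, 14.0)
  x^k = (0.0, 0.0), subgradient = b - a^T x = 25.0
  y^{k+1} = 0.0 + 0.1*25.0 = 2.5
Step 2: y^k = 2.5, reduced costs: (-2.0, 1.5)
  x^k = (7.0, 0.0), subgradient = b - a^T x = 11.0
  y^{k+1} = 2.5 + 0.1*11.0 = 3.6
Step 3: y^k = 3.6, reduced costs: (-4.2, -4.0)
  x^k = (7.0, 7.0), subgradient = b - a^T x = -24.0
  y^{k+1} = 3.6 + 0.1*-24.0 = 1.2
Step 4: y^k = 1.2, reduced costs: (0.6, 8.0)
  x^k = (0.0, 0.0), subgradient = b - a^T x = 25.0
  y^{k+1} = 1.2 + 0.1*25.0 = 3.7
Dual objective at y_4 = 3.7: reduced costs (-4.4, -4.5), box minimizer x = (7.0, 7.0)
g(y_4) = b*y + (c1 - a1*y)*x1 + (c2 - a2*y)*x2 = 25*3.7 + (-4.4)*7.0 + (-4.5)*7.0 = 92.5 - 30.8 - 31.5 = 30.2


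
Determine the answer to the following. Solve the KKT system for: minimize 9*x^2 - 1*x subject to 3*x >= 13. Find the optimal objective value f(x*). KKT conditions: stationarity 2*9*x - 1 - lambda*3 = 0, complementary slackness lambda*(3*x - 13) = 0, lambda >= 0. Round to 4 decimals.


Step 1: Try lambda = 0 (constraint inactive).
x_unc = 1/(2*9) = 0.0556
Check: 3*0.0556 = 0.1668 < 13 -- violated!
Step 2: Constraint must be active: 3*x = 13
x* = 13/3 = 4.3333 (rounded; the exact value 13/3 is used below)
lambda = (2*9*(13/3) - 1)/3 = 25.6667
Step 3: Compute optimal value.
f(x*) = 9*(13/3)^2 - 1*(13/3) = 164.6667


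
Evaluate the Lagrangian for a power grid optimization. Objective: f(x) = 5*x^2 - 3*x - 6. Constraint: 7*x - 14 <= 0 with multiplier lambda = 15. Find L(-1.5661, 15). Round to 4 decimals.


Step 1: Evaluate f(x).
f(-1.5661) = 5*(-1.5661)^2 - 3*(-1.5661) - 6 = 10.9616
Step 2: Evaluate g(x).
g(-1.5661) = 7*-1.5661 - 14 = -24.9627
Step 3: Compute Lagrangian.
L = 10.9616 + 15*-24.9627 = -363.4789


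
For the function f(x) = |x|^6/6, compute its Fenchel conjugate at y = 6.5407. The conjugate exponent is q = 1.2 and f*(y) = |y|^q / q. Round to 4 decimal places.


The conjugate exponent q satisfies 1/p + 1/q = 1.
p = 6, so q = 6/(6 - 1) = 1.2
|y|^q = 6.5407^1.2 = 9.5225
f*(6.5407) = 9.5225 / 1.2 = 7.9354


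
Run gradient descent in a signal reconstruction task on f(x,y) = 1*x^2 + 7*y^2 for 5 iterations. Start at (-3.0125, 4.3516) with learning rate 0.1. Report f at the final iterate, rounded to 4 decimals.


Gradient descent on f(x,y) = 1*x^2 + 7*y^2.
Starting point: (-3.0125, 4.3516), alpha = 0.1
Step 1: grad_x = 2*1*-3.0125 = -6.025, grad_y = 2*7*4.3516 = 60.9224
  x_1 = -3.0125 - 0.1*-6.025 = -2.41
  y_1 = 4.3516 - 0.1*60.9224 = -1.7406
Step 2: grad_x = 2*1*-2.41 = -4.82, grad_y = 2*7*-1.7406 = -24.369
  x_2 = -2.41 - 0.1*-4.82 = -1.928
  y_2 = -1.7406 - 0.1*-24.369 = 0.6963
Step 3: grad_x = 2*1*-1.928 = -3.856, grad_y = 2*7*0.6963 = 9.7476
  x_3 = -1.928 - 0.1*-3.856 = -1.5424
  y_3 = 0.6963 - 0.1*9.7476 = -0.2785
Step 4: grad_x = 2*1*-1.5424 = -3.0848, grad_y = 2*7*-0.2785 = -3.899
  x_4 = -1.5424 - 0.1*-3.0848 = -1.2339
  y_4 = -0.2785 - 0.1*-3.899 = 0.1114
Step 5: grad_x = 2*1*-1.2339 = -2.4678, grad_y = 2*7*0.1114 = 1.5596
  x_5 = -1.2339 - 0.1*-2.4678 = -0.9871
  y_5 = 0.1114 - 0.1*1.5596 = -0.0446
f(-0.9871, -0.0446) = 1*(-0.9871)^2 + 7*(-0.0446)^2 = 0.9883


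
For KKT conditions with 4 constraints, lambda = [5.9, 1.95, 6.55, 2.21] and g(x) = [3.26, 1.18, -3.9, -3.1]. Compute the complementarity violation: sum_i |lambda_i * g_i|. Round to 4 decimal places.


KKT complementary slackness check:
lambda_1 * g_1 = 5.9 * 3.26 = 19.234
lambda_2 * g_2 = 1.95 * 1.18 = 2.301
lambda_3 * g_3 = 6.55 * -3.9 = -25.545
lambda_4 * g_4 = 2.21 * -3.1 = -6.851
Total violation = 19.234 + 2.301 + 25.545 + 6.851 = 53.931


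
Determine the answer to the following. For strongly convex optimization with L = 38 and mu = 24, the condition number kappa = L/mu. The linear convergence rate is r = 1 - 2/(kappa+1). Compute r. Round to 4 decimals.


Step 1: Compute the condition number.
kappa = L/mu = 38/24 = 1.5833
Step 2: Compute the convergence rate.
r = 1 - 2/(kappa + 1) = 1 - 2*mu/(L + mu) = (L - mu)/(L + mu) = 14/62 = 0.2258


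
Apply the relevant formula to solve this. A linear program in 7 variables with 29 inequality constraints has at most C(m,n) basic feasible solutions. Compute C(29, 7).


Each vertex corresponds to some choice of n active constraints out of m, so the number of vertices is at most C(m, n) = m! / (n!(m-n)!).
m = 29, n = 7
Numerator: 29 * 28 * 27 * 26 * 25 * 24 * 23
Denominator: 7! = 5040
C(29, 7) = 1560780


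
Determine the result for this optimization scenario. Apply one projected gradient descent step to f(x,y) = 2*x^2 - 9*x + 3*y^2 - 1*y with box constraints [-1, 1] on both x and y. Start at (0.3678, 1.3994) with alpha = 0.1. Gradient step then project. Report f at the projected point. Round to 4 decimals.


Step 1: Compute gradient at (0.3678, 1.3994).
grad_x = 2*2*0.3678 - 9 = -7.5288
grad_y = 2*3*1.3994 - 1 = 7.3964
Step 2: Gradient step.
x_raw = 0.3678 - 0.1*-7.5288 = 1.1207
y_raw = 1.3994 - 0.1*7.3964 = 0.6598
Step 3: Project onto [-1, 1].
x_proj = clip(1.1207) = 1.0
y_proj = clip(0.6598) = 0.6598
Step 4: Evaluate f.
f(1.0, 0.6598) = -6.3539


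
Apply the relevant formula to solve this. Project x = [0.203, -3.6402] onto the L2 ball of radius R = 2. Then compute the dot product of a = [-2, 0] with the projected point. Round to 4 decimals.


Step 1: Compute ||x|| (intermediates to 6 decimals).
||x|| = sqrt(0.203^2 + (-3.6402)^2) = 3.645856
Step 2: Project.
Since ||x|| > R, scale = R/||x|| = 2/3.645856 = 0.548568, proj(x) = scale * x
proj(x) = [0.111359, -1.996897]
Step 3: Dot product.
a^T * proj(x) = -2*0.111359 + 0*(-1.996897) = -0.2227


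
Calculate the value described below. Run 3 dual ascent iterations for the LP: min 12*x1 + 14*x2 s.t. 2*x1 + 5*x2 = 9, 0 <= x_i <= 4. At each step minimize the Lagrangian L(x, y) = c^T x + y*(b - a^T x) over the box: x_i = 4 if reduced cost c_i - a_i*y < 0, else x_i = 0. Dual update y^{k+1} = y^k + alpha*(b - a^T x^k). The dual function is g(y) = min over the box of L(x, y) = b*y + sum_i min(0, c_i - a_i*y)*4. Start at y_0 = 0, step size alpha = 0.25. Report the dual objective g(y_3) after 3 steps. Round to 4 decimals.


Dual ascent for LP: min 12*x1 + 14*x2, 2*x1 + 5*x2 = 9, 0 <= x_i <= 4
Step 1: y^k = 0.0, reduced costs: (12.0, 14.0)
  x^k = (0.0, 0.0), subgradient = b - a^T x = 9.0
  y^{k+1} = 0.0 + 0.25*9.0 = 2.25
Step 2: y^k = 2.25, reduced costs: (7.5, 2.75)
  x^k = (0.0, 0.0), subgradient = b - a^T x = 9.0
  y^{k+1} = 2.25 + 0.25*9.0 = 4.5
Step 3: y^k = 4.5, reduced costs: (3.0, -8.5)
  x^k = (0.0, 4.0), subgradient = b - a^T x = -11.0
  y^{k+1} = 4.5 + 0.25*-11.0 = 1.75
Dual objective at y_3 = 1.75: reduced costs (8.5, 5.25), box minimizer x = (0.0, 0.0)
g(y_3) = b*y + (c1 - a1*y)*x1 + (c2 - a2*y)*x2 = 9*1.75 + 8.5*0.0 + 5.25*0.0 = 15.75 + 0.0 + 0.0 = 15.75


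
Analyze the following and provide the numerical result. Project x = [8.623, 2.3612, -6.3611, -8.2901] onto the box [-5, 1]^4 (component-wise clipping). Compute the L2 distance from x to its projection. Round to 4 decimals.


Project each component onto [-5, 1].
clip(8.623) = 1.0, clip(2.3612) = 1.0, clip(-6.3611) = -5.0, clip(-8.2901) = -5.0
Projection = [1.0, 1.0, -5.0, -5.0]
Squared diffs: [58.1101, 1.8529, 1.8526, 10.8248]
Distance = sqrt(72.6404) = 8.5229


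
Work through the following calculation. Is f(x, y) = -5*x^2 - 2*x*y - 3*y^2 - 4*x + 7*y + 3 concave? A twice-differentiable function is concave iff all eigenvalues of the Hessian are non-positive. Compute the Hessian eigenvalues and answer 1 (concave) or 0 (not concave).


The Hessian of f(x,y) = -5*x^2 - 2*x*y - 3*y^2 - 4*x + 7*y + 3 is:
H = [[-10, -2], [-2, -6]]
Trace = -10 - 6 = -16
Determinant = -10*-6 - (-2)^2 = 56
Discriminant = (-16)^2 - 4*56 = 32.0
Eigenvalues: lambda_1 = -10.8284, lambda_2 = -5.1716
The function is concave.

1


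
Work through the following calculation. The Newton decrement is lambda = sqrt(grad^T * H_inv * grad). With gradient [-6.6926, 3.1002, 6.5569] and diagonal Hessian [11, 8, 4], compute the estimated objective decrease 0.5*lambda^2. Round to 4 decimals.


Step 1: H is diagonal, so H^(-1) * g = [-0.6084, 0.3875, 1.6392].
Step 2: g^T H^(-1) g = sum_i g_i^2 / H_ii
  = (-6.6926)^2/11 + (3.1002)^2/8 + (6.5569)^2/4
  = 4.0719 + 1.2014 + 10.7482 = 16.0215
Step 3: Objective decrease = 0.5 * g^T H^(-1) g = 8.0108


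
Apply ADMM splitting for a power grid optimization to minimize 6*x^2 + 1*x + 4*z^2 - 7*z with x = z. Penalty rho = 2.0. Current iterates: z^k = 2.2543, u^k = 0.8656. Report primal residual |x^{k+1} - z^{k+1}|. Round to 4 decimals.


ADMM iteration with rho = 2.0, z^k = 2.2543, u^k = 0.8656
Step 1: x-update.
Minimize 6*x^2 + 1*x + (2.0/2)*(x - 2.2543 + 0.8656)^2
FOC: (2*6 + 2.0)*x = -1 + 2.0*(2.2543 - 0.8656)
x^{k+1} = 0.127
Step 2: z-update.
Minimize 4*z^2 - 7*z + (2.0/2)*(0.127 - z + 0.8656)^2
FOC: (2*4 + 2.0)*z = 7 + 2.0*(0.127 + 0.8656)
z^{k+1} = 0.8985
Step 3: u-update.
u^{k+1} = 0.8656 + 0.127 - 0.8985 = 0.094
Step 4: Primal residual = |0.127 - 0.8985| = 0.7716


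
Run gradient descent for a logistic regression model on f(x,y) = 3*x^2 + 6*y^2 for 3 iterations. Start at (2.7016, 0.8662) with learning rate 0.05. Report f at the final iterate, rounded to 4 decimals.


Gradient descent on f(x,y) = 3*x^2 + 6*y^2.
Starting point: (2.7016, 0.8662), alpha = 0.05
Step 1: grad_x = 2*3*2.7016 = 16.2096, grad_y = 2*6*0.8662 = 10.3944
  x_1 = 2.7016 - 0.05*16.2096 = 1.8911
  y_1 = 0.8662 - 0.05*10.3944 = 0.3465
Step 2: grad_x = 2*3*1.8911 = 11.3467, grad_y = 2*6*0.3465 = 4.1578
  x_2 = 1.8911 - 0.05*11.3467 = 1.3238
  y_2 = 0.3465 - 0.05*4.1578 = 0.1386
Step 3: grad_x = 2*3*1.3238 = 7.9427, grad_y = 2*6*0.1386 = 1.6631
  x_3 = 1.3238 - 0.05*7.9427 = 0.9266
  y_3 = 0.1386 - 0.05*1.6631 = 0.0554
f(0.9266, 0.0554) = 3*0.9266^2 + 6*0.0554^2 = 2.5945


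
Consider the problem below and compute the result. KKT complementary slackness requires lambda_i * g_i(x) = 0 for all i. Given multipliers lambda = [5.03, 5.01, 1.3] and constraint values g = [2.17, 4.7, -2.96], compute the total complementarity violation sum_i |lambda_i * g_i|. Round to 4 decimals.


KKT complementary slackness check:
lambda_1 * g_1 = 5.03 * 2.17 = 10.9151
lambda_2 * g_2 = 5.01 * 4.7 = 23.547
lambda_3 * g_3 = 1.3 * -2.96 = -3.848
Total violation = 10.9151 + 23.547 + 3.848 = 38.3101


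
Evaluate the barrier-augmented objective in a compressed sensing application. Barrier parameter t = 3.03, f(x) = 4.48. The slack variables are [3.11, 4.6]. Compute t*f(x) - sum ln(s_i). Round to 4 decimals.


Step 1: Compute log-barrier.
ln values: [1.1346, 1.5261]
phi = -(1.1346 + 1.5261) = -2.6607
Step 2: Compute augmented objective.
t*f(x) = 3.03*4.48 = 13.5744
Total = 13.5744 - 2.6607 = 10.9137


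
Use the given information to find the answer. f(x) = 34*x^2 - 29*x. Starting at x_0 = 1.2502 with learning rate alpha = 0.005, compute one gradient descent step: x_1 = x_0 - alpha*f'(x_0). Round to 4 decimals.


We compute the gradient at x_0 and apply the update.
f'(x) = 68*x - 29
f'(1.2502) = 68*1.2502 - 29 = 56.0136
x_1 = 1.2502 - 0.005*56.0136 = 0.9701


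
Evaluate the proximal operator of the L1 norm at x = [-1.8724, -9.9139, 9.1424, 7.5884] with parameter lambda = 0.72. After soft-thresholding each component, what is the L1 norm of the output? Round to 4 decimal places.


Soft-thresholding with lambda = 0.72:
prox(-1.8724) = sign(-1.8724)*max(|-1.8724| - 0.72, 0) = -1.1524
prox(-9.9139) = sign(-9.9139)*max(|-9.9139| - 0.72, 0) = -9.1939
prox(9.1424) = sign(9.1424)*max(|9.1424| - 0.72, 0) = 8.4224
prox(7.5884) = sign(7.5884)*max(|7.5884| - 0.72, 0) = 6.8684
prox(x) = [-1.1524, -9.1939, 8.4224, 6.8684]
||prox(x)||_1 = 1.1524 + 9.1939 + 8.4224 + 6.8684 = 25.6371


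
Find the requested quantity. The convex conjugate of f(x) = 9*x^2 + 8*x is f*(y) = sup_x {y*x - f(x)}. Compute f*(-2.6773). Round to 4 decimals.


f*(y) = sup_x {y*x - a*x^2 - b*x} = sup_x {(y-b)*x - a*x^2}
FOC: (y - b) - 2a*x = 0 => x* = (y - b)/(2a)
x* = (-2.6773 - 8)/(2*9) = -0.5932
f*(-2.6773) = (y-b)^2/(4a) = (-2.6773 - 8)^2/(4*9)
= 114.0047/36 = 3.1668


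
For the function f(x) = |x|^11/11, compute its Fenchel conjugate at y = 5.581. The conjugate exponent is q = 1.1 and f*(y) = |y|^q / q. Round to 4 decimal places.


The conjugate exponent q satisfies 1/p + 1/q = 1.
p = 11, so q = 11/(11 - 1) = 1.1
|y|^q = 5.581^1.1 = 6.628
f*(5.581) = 6.628 / 1.1 = 6.0255


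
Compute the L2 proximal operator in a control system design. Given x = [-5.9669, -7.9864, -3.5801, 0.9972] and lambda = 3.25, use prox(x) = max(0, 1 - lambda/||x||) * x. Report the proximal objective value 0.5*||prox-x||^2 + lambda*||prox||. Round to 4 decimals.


Step 1: Compute ||x||.
||x|| = 10.6395
Step 2: Compute scaling factor.
scale = max(0, 1 - 3.25/10.6395) = 0.6945
Step 3: prox(x) = [-4.1442, -5.5468, -2.4865, 0.6926]
||prox(x)|| = 7.3895
Step 4: Proximal objective.
0.5*||prox-x||^2 = 5.2813
lambda*||prox|| = 24.0159
Total = 29.297


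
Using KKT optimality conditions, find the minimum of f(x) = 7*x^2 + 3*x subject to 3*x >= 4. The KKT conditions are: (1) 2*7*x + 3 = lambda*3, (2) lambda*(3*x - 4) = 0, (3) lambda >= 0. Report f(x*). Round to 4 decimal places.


Step 1: Try lambda = 0 (constraint inactive).
x_unc = -3/(2*7) = -0.2143
Check: 3*-0.2143 = -0.6429 < 4 -- violated!
Step 2: Constraint must be active: 3*x = 4
x* = 4/3 = 1.3333 (rounded; the exact value 4/3 is used below)
lambda = (2*7*(4/3) + 3)/3 = 7.2222
Step 3: Compute optimal value.
f(x*) = 7*(4/3)^2 + 3*(4/3) = 16.4444


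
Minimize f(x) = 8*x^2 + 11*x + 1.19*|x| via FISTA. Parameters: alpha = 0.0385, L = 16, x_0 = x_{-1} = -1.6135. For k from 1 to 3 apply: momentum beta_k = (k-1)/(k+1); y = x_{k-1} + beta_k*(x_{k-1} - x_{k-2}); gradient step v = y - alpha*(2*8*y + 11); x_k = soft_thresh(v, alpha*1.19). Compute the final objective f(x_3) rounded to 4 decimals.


FISTA on f(x) = 8*x^2 + 11*x + 1.19*|x|
L = 16, alpha = 0.0385
Iteration 1: beta = 0.0, y = -1.6135 + 0.0*(-1.6135 + 1.6135) = -1.6135
  grad(y) = -14.816, v = y - alpha*grad = -1.0431
  prox(v) = soft_thresh(-1.0431, 0.0458) = -0.9973
Iteration 2: beta = 0.3333, y = -0.9973 + 0.3333*(-0.9973 + 1.6135) = -0.7919
  grad(y) = -1.6697, v = y - alpha*grad = -0.7276
  prox(v) = soft_thresh(-0.7276, 0.0458) = -0.6818
Iteration 3: beta = 0.5, y = -0.6818 + 0.5*(-0.6818 + 0.9973) = -0.524
  grad(y) = 2.6159, v = y - alpha*grad = -0.6247
  prox(v) = soft_thresh(-0.6247, 0.0458) = -0.5789
f(x_3) = 8*(-0.5789)^2 + 11*(-0.5789) + 1.19*|-0.5789| = -2.998


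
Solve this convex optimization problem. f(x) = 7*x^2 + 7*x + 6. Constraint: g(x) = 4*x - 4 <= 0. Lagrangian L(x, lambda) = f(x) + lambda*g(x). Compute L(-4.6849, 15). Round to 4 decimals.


Step 1: Evaluate f(x).
f(-4.6849) = 7*(-4.6849)^2 + 7*(-4.6849) + 6 = 126.8437
Step 2: Evaluate g(x).
g(-4.6849) = 4*-4.6849 - 4 = -22.7396
Step 3: Compute Lagrangian.
L = 126.8437 + 15*-22.7396 = -214.2503


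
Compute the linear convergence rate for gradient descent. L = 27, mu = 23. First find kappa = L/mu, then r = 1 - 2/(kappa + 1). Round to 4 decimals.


Step 1: Compute the condition number.
kappa = L/mu = 27/23 = 1.1739
Step 2: Compute the convergence rate.
r = 1 - 2/(kappa + 1) = 1 - 2*mu/(L + mu) = (L - mu)/(L + mu) = 4/50 = 0.08


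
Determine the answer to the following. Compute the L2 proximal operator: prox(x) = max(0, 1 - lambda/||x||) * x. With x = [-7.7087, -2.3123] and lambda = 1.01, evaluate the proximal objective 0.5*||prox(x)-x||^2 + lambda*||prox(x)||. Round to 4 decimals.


Step 1: Compute ||x||.
||x|| = 8.048
Step 2: Compute scaling factor.
scale = max(0, 1 - 1.01/8.048) = 0.8745
Step 3: prox(x) = [-6.7413, -2.0221]
||prox(x)|| = 7.038
Step 4: Proximal objective.
0.5*||prox-x||^2 = 0.5101
lambda*||prox|| = 7.1084
Total = 7.6185


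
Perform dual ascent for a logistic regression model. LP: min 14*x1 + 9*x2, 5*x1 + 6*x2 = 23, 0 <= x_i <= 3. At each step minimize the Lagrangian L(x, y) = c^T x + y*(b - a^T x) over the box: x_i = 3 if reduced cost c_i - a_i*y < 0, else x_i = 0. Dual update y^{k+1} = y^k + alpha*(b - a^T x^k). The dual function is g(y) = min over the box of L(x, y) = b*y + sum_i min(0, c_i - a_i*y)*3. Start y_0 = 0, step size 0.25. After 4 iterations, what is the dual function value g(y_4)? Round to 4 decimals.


Dual ascent for LP: min 14*x1 + 9*x2, 5*x1 + 6*x2 = 23, 0 <= x_i <= 3
Step 1: y^k = 0.0, reduced costs: (14.0, 9.0)
  x^k = (0.0, 0.0), subgradient = b - a^T x = 23.0
  y^{k+1} = 0.0 + 0.25*23.0 = 5.75
Step 2: y^k = 5.75, reduced costs: (-14.75, -25.5)
  x^k = (3.0, 3.0), subgradient = b - a^T x = -10.0
  y^{k+1} = 5.75 + 0.25*-10.0 = 3.25
Step 3: y^k = 3.25, reduced costs: (-2.25, -10.5)
  x^k = (3.0, 3.0), subgradient = b - a^T x = -10.0
  y^{k+1} = 3.25 + 0.25*-10.0 = 0.75
Step 4: y^k = 0.75, reduced costs: (10.25, 4.5)
  x^k = (0.0, 0.0), subgradient = b - a^T x = 23.0
  y^{k+1} = 0.75 + 0.25*23.0 = 6.5
Dual objective at y_4 = 6.5: reduced costs (-18.5, -30.0), box minimizer x = (3.0, 3.0)
g(y_4) = b*y + (c1 - a1*y)*x1 + (c2 - a2*y)*x2 = 23*6.5 + (-18.5)*3.0 + (-30.0)*3.0 = 149.5 - 55.5 - 90.0 = 4.0


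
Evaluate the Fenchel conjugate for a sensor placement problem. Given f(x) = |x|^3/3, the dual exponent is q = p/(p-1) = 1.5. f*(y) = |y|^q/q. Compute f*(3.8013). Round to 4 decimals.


The conjugate exponent q satisfies 1/p + 1/q = 1.
p = 3, so q = 3/(3 - 1) = 1.5
|y|^q = 3.8013^1.5 = 7.4114
f*(3.8013) = 7.4114 / 1.5 = 4.9409


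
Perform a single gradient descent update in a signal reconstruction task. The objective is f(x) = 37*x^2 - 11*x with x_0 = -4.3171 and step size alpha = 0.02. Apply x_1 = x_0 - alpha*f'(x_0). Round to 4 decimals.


We compute the gradient at x_0 and apply the update.
f'(x) = 74*x - 11
f'(-4.3171) = 74*-4.3171 - 11 = -330.4654
x_1 = -4.3171 - 0.02*-330.4654 = 2.2922


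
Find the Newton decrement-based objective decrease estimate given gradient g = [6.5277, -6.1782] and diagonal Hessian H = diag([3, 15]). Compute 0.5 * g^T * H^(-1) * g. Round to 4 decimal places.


Step 1: H is diagonal, so H^(-1) * g = [2.1759, -0.4119].
Step 2: g^T H^(-1) g = sum_i g_i^2 / H_ii
  = (6.5277)^2/3 + (-6.1782)^2/15
  = 14.2036 + 2.5447 = 16.7483
Step 3: Objective decrease = 0.5 * g^T H^(-1) g = 8.3741


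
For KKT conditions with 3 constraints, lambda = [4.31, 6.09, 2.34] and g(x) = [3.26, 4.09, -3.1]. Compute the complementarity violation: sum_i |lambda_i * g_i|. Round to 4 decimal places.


KKT complementary slackness check:
lambda_1 * g_1 = 4.31 * 3.26 = 14.0506
lambda_2 * g_2 = 6.09 * 4.09 = 24.9081
lambda_3 * g_3 = 2.34 * -3.1 = -7.254
Total violation = 14.0506 + 24.9081 + 7.254 = 46.2127


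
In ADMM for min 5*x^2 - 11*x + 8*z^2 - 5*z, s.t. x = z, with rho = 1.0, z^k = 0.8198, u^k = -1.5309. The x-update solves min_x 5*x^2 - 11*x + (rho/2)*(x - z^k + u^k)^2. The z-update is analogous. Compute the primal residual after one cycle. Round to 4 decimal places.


ADMM iteration with rho = 1.0, z^k = 0.8198, u^k = -1.5309
Step 1: x-update.
Minimize 5*x^2 - 11*x + (1.0/2)*(x - 0.8198 - 1.5309)^2
FOC: (2*5 + 1.0)*x = 11 + 1.0*(0.8198 + 1.5309)
x^{k+1} = 1.2137
Step 2: z-update.
Minimize 8*z^2 - 5*z + (1.0/2)*(1.2137 - z - 1.5309)^2
FOC: (2*8 + 1.0)*z = 5 + 1.0*(1.2137 - 1.5309)
z^{k+1} = 0.2755
Step 3: u-update.
u^{k+1} = -1.5309 + 1.2137 - 0.2755 = -0.5927
Step 4: Primal residual = |1.2137 - 0.2755| = 0.9382


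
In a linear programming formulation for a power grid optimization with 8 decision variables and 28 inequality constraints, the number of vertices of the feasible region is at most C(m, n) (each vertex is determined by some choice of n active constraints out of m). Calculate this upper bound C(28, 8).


Each vertex corresponds to some choice of n active constraints out of m, so the number of vertices is at most C(m, n) = m! / (n!(m-n)!).
m = 28, n = 8
Numerator: 28 * 27 * 26 * 25 * 24 * 23 * 22 * 21
Denominator: 8! = 40320
C(28, 8) = 3108105


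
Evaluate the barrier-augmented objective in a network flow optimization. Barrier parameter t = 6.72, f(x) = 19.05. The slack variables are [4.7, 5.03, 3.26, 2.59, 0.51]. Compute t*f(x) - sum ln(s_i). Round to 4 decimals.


Step 1: Compute log-barrier.
ln values: [1.5476, 1.6154, 1.1817, 0.9517, -0.6733]
phi = -(1.5476 + 1.6154 + 1.1817 + 0.9517 - 0.6733) = -4.623
Step 2: Compute augmented objective.
t*f(x) = 6.72*19.05 = 128.016
Total = 128.016 - 4.623 = 123.393


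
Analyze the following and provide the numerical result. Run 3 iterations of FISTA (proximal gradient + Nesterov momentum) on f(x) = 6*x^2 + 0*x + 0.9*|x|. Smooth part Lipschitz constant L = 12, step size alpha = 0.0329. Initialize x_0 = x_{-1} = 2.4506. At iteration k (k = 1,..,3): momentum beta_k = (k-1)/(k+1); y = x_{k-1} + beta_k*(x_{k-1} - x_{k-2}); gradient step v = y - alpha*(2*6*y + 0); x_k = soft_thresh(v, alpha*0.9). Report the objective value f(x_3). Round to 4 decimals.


FISTA on f(x) = 6*x^2 + 0*x + 0.9*|x|
L = 12, alpha = 0.0329
Iteration 1: beta = 0.0, y = 2.4506 + 0.0*(2.4506 - 2.4506) = 2.4506
  grad(y) = 29.4072, v = y - alpha*grad = 1.4831
  prox(v) = soft_thresh(1.4831, 0.0296) = 1.4535
Iteration 2: beta = 0.3333, y = 1.4535 + 0.3333*(1.4535 - 2.4506) = 1.1211
  grad(y) = 13.4535, v = y - alpha*grad = 0.6785
  prox(v) = soft_thresh(0.6785, 0.0296) = 0.6489
Iteration 3: beta = 0.5, y = 0.6489 + 0.5*(0.6489 - 1.4535) = 0.2466
  grad(y) = 2.9591, v = y - alpha*grad = 0.1492
  prox(v) = soft_thresh(0.1492, 0.0296) = 0.1196
f(x_3) = 6*0.1196^2 + 0*0.1196 + 0.9*|0.1196| = 0.1935


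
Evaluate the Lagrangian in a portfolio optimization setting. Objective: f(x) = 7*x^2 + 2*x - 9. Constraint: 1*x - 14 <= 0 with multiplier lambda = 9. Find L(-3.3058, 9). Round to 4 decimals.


Step 1: Evaluate f(x).
f(-3.3058) = 7*(-3.3058)^2 + 2*(-3.3058) - 9 = 60.8866
Step 2: Evaluate g(x).
g(-3.3058) = 1*-3.3058 - 14 = -17.3058
Step 3: Compute Lagrangian.
L = 60.8866 + 9*-17.3058 = -94.8656


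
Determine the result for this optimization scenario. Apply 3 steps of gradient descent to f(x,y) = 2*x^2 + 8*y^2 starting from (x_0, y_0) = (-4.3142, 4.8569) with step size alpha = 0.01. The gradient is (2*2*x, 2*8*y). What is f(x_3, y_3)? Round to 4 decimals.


Gradient descent on f(x,y) = 2*x^2 + 8*y^2.
Starting point: (-4.3142, 4.8569), alpha = 0.01
Step 1: grad_x = 2*2*-4.3142 = -17.2568, grad_y = 2*8*4.8569 = 77.7104
  x_1 = -4.3142 - 0.01*-17.2568 = -4.1416
  y_1 = 4.8569 - 0.01*77.7104 = 4.0798
Step 2: grad_x = 2*2*-4.1416 = -16.5665, grad_y = 2*8*4.0798 = 65.2767
  x_2 = -4.1416 - 0.01*-16.5665 = -3.976
  y_2 = 4.0798 - 0.01*65.2767 = 3.427
Step 3: grad_x = 2*2*-3.976 = -15.9039, grad_y = 2*8*3.427 = 54.8325
  x_3 = -3.976 - 0.01*-15.9039 = -3.8169
  y_3 = 3.427 - 0.01*54.8325 = 2.8787
f(-3.8169, 2.8787) = 2*(-3.8169)^2 + 8*2.8787^2 = 95.4334


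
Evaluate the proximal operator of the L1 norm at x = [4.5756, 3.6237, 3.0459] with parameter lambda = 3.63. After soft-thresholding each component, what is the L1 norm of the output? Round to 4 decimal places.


Soft-thresholding with lambda = 3.63:
prox(4.5756) = sign(4.5756)*max(|4.5756| - 3.63, 0) = 0.9456
prox(3.6237) = sign(3.6237)*max(|3.6237| - 3.63, 0) = 0.0
prox(3.0459) = sign(3.0459)*max(|3.0459| - 3.63, 0) = 0.0
prox(x) = [0.9456, 0.0, 0.0]
||prox(x)||_1 = 0.9456 + 0.0 + 0.0 = 0.9456


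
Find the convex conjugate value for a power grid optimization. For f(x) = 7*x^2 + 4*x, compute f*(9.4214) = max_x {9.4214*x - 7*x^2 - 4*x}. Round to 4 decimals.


f*(y) = sup_x {y*x - a*x^2 - b*x} = sup_x {(y-b)*x - a*x^2}
FOC: (y - b) - 2a*x = 0 => x* = (y - b)/(2a)
x* = (9.4214 - 4)/(2*7) = 0.3872
f*(9.4214) = (y-b)^2/(4a) = (9.4214 - 4)^2/(4*7)
= 29.3916/28 = 1.0497


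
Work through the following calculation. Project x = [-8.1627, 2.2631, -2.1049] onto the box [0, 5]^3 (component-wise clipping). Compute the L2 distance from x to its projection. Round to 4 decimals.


Project each component onto [0, 5].
clip(-8.1627) = 0.0, clip(2.2631) = 2.2631, clip(-2.1049) = 0.0
Projection = [0.0, 2.2631, 0.0]
Squared diffs: [66.6297, 0.0, 4.4306]
Distance = sqrt(71.0603) = 8.4297


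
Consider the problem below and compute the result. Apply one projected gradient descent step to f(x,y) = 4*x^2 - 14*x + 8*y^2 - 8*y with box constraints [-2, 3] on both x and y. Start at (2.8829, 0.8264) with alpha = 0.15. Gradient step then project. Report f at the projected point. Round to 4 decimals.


Step 1: Compute gradient at (2.8829, 0.8264).
grad_x = 2*4*2.8829 - 14 = 9.0632
grad_y = 2*8*0.8264 - 8 = 5.2224
Step 2: Gradient step.
x_raw = 2.8829 - 0.15*9.0632 = 1.5234
y_raw = 0.8264 - 0.15*5.2224 = 0.043
Step 3: Project onto [-2, 3].
x_proj = clip(1.5234) = 1.5234
y_proj = clip(0.043) = 0.043
Step 4: Evaluate f.
f(1.5234, 0.043) = -12.3741


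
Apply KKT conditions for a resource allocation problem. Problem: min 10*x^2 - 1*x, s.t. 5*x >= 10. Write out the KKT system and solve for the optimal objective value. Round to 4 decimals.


Step 1: Try lambda = 0 (constraint inactive).
x_unc = 1/(2*10) = 0.05
Check: 5*0.05 = 0.25 < 10 -- violated!
Step 2: Constraint must be active: 5*x = 10
x* = 10/5 = 2.0
lambda = (2*10*2.0 - 1)/5 = 7.8
Step 3: Compute optimal value.
f(x*) = 10*2.0^2 - 1*2.0 = 38.0


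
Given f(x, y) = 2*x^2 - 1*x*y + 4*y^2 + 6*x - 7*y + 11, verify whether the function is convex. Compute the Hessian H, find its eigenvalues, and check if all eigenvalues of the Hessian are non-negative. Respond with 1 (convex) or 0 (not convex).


The Hessian of f(x,y) = 2*x^2 - 1*x*y + 4*y^2 + 6*x - 7*y + 11 is:
H = [[4, -1], [-1, 8]]
Trace = 4 + 8 = 12
Determinant = 4*8 - (-1)^2 = 31
Discriminant = (12)^2 - 4*31 = 20.0
Eigenvalues: lambda_1 = 3.7639, lambda_2 = 8.2361
The function is convex.

1


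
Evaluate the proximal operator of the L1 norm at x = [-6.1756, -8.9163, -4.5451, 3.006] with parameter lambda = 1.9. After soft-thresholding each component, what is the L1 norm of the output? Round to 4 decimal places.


Soft-thresholding with lambda = 1.9:
prox(-6.1756) = sign(-6.1756)*max(|-6.1756| - 1.9, 0) = -4.2756
prox(-8.9163) = sign(-8.9163)*max(|-8.9163| - 1.9, 0) = -7.0163
prox(-4.5451) = sign(-4.5451)*max(|-4.5451| - 1.9, 0) = -2.6451
prox(3.006) = sign(3.006)*max(|3.006| - 1.9, 0) = 1.106
prox(x) = [-4.2756, -7.0163, -2.6451, 1.106]
||prox(x)||_1 = 4.2756 + 7.0163 + 2.6451 + 1.106 = 15.043


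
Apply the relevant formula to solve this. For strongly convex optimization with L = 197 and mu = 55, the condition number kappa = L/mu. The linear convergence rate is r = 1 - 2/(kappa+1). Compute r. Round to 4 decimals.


Step 1: Compute the condition number.
kappa = L/mu = 197/55 = 3.5818
Step 2: Compute the convergence rate.
r = 1 - 2/(kappa + 1) = 1 - 2*mu/(L + mu) = (L - mu)/(L + mu) = 142/252 = 0.5635


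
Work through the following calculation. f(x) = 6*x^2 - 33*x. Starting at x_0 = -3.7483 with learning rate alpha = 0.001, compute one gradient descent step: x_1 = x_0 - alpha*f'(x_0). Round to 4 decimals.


We compute the gradient at x_0 and apply the update.
f'(x) = 12*x - 33
f'(-3.7483) = 12*-3.7483 - 33 = -77.9796
x_1 = -3.7483 - 0.001*-77.9796 = -3.6703


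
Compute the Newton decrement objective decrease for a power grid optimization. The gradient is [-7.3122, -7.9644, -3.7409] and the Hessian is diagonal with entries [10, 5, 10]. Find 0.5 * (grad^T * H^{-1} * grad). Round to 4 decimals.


Step 1: H is diagonal, so H^(-1) * g = [-0.7312, -1.5929, -0.3741].
Step 2: g^T H^(-1) g = sum_i g_i^2 / H_ii
  = (-7.3122)^2/10 + (-7.9644)^2/5 + (-3.7409)^2/10
  = 5.3468 + 12.6863 + 1.3994 = 19.4326
Step 3: Objective decrease = 0.5 * g^T H^(-1) g = 9.7163


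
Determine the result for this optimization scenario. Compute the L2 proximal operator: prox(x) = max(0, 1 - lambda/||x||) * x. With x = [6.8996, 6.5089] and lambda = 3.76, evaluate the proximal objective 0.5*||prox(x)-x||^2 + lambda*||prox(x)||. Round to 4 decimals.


Step 1: Compute ||x||.
||x|| = 9.4853
Step 2: Compute scaling factor.
scale = max(0, 1 - 3.76/9.4853) = 0.6036
Step 3: prox(x) = [4.1646, 3.9287]
||prox(x)|| = 5.7253
Step 4: Proximal objective.
0.5*||prox-x||^2 = 7.0688
lambda*||prox|| = 21.5271
Total = 28.5958


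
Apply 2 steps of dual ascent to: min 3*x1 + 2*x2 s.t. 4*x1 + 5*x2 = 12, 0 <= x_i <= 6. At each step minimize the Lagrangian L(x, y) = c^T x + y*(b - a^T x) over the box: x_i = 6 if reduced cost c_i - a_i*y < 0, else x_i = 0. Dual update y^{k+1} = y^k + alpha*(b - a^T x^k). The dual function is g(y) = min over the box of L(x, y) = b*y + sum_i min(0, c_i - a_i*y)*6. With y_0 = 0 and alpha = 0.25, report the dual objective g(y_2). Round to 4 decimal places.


Dual ascent for LP: min 3*x1 + 2*x2, 4*x1 + 5*x2 = 12, 0 <= x_i <= 6
Step 1: y^k = 0.0, reduced costs: (3.0, 2.0)
  x^k = (0.0, 0.0), subgradient = b - a^T x = 12.0
  y^{k+1} = 0.0 + 0.25*12.0 = 3.0
Step 2: y^k = 3.0, reduced costs: (-9.0, -13.0)
  x^k = (6.0, 6.0), subgradient = b - a^T x = -42.0
  y^{k+1} = 3.0 + 0.25*-42.0 = -7.5
Dual objective at y_2 = -7.5: reduced costs (33.0, 39.5), box minimizer x = (0.0, 0.0)
g(y_2) = b*y + (c1 - a1*y)*x1 + (c2 - a2*y)*x2 = 12*(-7.5) + 33.0*0.0 + 39.5*0.0 = -90.0 + 0.0 + 0.0 = -90.0


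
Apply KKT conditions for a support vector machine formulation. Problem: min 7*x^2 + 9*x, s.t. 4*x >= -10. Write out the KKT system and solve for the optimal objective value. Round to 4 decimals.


Step 1: Try lambda = 0 (constraint inactive).
Stationarity: 2*7*x + 9 = 0
x* = -9/(2*7) = -9/14 = -0.6429 (rounded; the exact value -9/14 is used below)
Check constraint: 4*-0.6429 = -2.5716 >= -10 -- satisfied.
Step 2: Compute optimal value.
f(x*) = 7*(-9/14)^2 + 9*(-9/14) = -2.8929


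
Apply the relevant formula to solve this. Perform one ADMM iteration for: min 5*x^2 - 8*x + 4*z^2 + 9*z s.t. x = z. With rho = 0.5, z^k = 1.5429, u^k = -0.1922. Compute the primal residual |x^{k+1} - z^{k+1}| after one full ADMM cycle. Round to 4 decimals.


ADMM iteration with rho = 0.5, z^k = 1.5429, u^k = -0.1922
Step 1: x-update.
Minimize 5*x^2 - 8*x + (0.5/2)*(x - 1.5429 - 0.1922)^2
FOC: (2*5 + 0.5)*x = 8 + 0.5*(1.5429 + 0.1922)
x^{k+1} = 0.8445
Step 2: z-update.
Minimize 4*z^2 + 9*z + (0.5/2)*(0.8445 - z - 0.1922)^2
FOC: (2*4 + 0.5)*z = -9 + 0.5*(0.8445 - 0.1922)
z^{k+1} = -1.0205
Step 3: u-update.
u^{k+1} = -0.1922 + 0.8445 + 1.0205 = 1.6728
Step 4: Primal residual = |0.8445 + 1.0205| = 1.865


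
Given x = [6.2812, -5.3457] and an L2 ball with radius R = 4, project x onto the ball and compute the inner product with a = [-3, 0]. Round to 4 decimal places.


Step 1: Compute ||x|| (intermediates to 6 decimals).
||x|| = sqrt(6.2812^2 + (-5.3457)^2) = 8.248029
Step 2: Project.
Since ||x|| > R, scale = R/||x|| = 4/8.248029 = 0.484964, proj(x) = scale * x
proj(x) = [3.046156, -2.592472]
Step 3: Dot product.
a^T * proj(x) = -3*3.046156 + 0*(-2.592472) = -9.1385


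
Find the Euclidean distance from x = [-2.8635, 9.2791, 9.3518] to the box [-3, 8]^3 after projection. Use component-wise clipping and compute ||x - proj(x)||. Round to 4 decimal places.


Project each component onto [-3, 8].
clip(-2.8635) = -2.8635, clip(9.2791) = 8.0, clip(9.3518) = 8.0
Projection = [-2.8635, 8.0, 8.0]
Squared diffs: [0.0, 1.6361, 1.8274]
Distance = sqrt(3.4635) = 1.861


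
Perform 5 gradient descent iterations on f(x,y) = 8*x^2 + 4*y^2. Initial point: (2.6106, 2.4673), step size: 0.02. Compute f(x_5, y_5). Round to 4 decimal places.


Gradient descent on f(x,y) = 8*x^2 + 4*y^2.
Starting point: (2.6106, 2.4673), alpha = 0.02
Step 1: grad_x = 2*8*2.6106 = 41.7696, grad_y = 2*4*2.4673 = 19.7384
  x_1 = 2.6106 - 0.02*41.7696 = 1.7752
  y_1 = 2.4673 - 0.02*19.7384 = 2.0725
Step 2: grad_x = 2*8*1.7752 = 28.4033, grad_y = 2*4*2.0725 = 16.5803
  x_2 = 1.7752 - 0.02*28.4033 = 1.2071
  y_2 = 2.0725 - 0.02*16.5803 = 1.7409
Step 3: grad_x = 2*8*1.2071 = 19.3143, grad_y = 2*4*1.7409 = 13.9274
  x_3 = 1.2071 - 0.02*19.3143 = 0.8209
  y_3 = 1.7409 - 0.02*13.9274 = 1.4624
Step 4: grad_x = 2*8*0.8209 = 13.1337, grad_y = 2*4*1.4624 = 11.699
  x_4 = 0.8209 - 0.02*13.1337 = 0.5582
  y_4 = 1.4624 - 0.02*11.699 = 1.2284
Step 5: grad_x = 2*8*0.5582 = 8.9309, grad_y = 2*4*1.2284 = 9.8272
  x_5 = 0.5582 - 0.02*8.9309 = 0.3796
  y_5 = 1.2284 - 0.02*9.8272 = 1.0319
f(0.3796, 1.0319) = 8*0.3796^2 + 4*1.0319^2 = 5.4114


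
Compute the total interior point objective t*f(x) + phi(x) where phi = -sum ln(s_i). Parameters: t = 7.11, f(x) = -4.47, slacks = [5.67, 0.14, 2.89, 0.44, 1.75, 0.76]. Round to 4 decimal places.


Step 1: Compute log-barrier.
ln values: [1.7352, -1.9661, 1.0613, -0.821, 0.5596, -0.2744]
phi = -(1.7352 - 1.9661 + 1.0613 - 0.821 + 0.5596 - 0.2744) = -0.2945
Step 2: Compute augmented objective.
t*f(x) = 7.11*-4.47 = -31.7817
Total = -31.7817 - 0.2945 = -32.0762


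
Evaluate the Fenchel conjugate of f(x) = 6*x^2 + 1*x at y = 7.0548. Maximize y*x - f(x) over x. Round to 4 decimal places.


f*(y) = sup_x {y*x - a*x^2 - b*x} = sup_x {(y-b)*x - a*x^2}
FOC: (y - b) - 2a*x = 0 => x* = (y - b)/(2a)
x* = (7.0548 - 1)/(2*6) = 0.5046
f*(7.0548) = (y-b)^2/(4a) = (7.0548 - 1)^2/(4*6)
= 36.6606/24 = 1.5275


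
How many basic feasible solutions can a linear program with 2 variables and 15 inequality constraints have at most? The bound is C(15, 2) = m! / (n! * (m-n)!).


Each vertex corresponds to some choice of n active constraints out of m, so the number of vertices is at most C(m, n) = m! / (n!(m-n)!).
m = 15, n = 2
Numerator: 15 * 14
Denominator: 2! = 2
C(15, 2) = 105


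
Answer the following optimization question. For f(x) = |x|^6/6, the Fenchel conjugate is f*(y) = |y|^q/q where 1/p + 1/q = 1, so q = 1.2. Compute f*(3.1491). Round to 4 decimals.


The conjugate exponent q satisfies 1/p + 1/q = 1.
p = 6, so q = 6/(6 - 1) = 1.2
|y|^q = 3.1491^1.2 = 3.9612
f*(3.1491) = 3.9612 / 1.2 = 3.301
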